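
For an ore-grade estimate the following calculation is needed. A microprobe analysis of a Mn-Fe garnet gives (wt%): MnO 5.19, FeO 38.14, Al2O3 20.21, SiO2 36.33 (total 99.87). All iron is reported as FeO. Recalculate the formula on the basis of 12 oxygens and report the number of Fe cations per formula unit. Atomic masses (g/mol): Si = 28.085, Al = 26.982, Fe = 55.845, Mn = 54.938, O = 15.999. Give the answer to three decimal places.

5.19 wt% MnO ÷ 70.937 g/mol = 0.07316 mol, giving 0.07316 Mn and 0.07316 O.
38.14 wt% FeO ÷ 71.844 g/mol = 0.53087 mol, giving 0.53087 Fe and 0.53087 O.
20.21 wt% Al2O3 ÷ 101.961 g/mol = 0.19821 mol, giving 0.39642 Al and 0.59463 O.
36.33 wt% SiO2 ÷ 60.083 g/mol = 0.60466 mol, giving 0.60466 Si and 1.20932 O.
Oxygen sums to 2.40798; scaling by 12/2.40798 = 4.98343 puts the formula on 12 O.
Fe: 0.53087 × 4.98343 = 2.646 atoms per formula unit.

2.646 Fe apfu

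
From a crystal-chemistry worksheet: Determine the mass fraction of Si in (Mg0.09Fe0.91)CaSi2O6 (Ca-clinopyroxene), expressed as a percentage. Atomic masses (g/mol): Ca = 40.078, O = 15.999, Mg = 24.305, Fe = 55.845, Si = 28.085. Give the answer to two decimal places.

22.90 weight percent

Molar mass of (Mg0.09Fe0.91)CaSi2O6: 0.09*24.305 + 0.91*55.845 + 1*40.078 + 2*28.085 + 6*15.999 = 245.248 g/mol.
Mass of Si per formula unit: 2 × 28.085 = 56.170 g.
Weight fraction Si = 56.170 / 245.248 = 0.2290.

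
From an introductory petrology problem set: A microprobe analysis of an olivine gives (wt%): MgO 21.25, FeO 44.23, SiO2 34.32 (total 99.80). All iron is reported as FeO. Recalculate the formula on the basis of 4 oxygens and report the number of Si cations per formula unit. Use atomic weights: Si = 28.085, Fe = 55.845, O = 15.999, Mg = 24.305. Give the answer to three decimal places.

21.25 wt% MgO ÷ 40.304 g/mol = 0.52724 mol, giving 0.52724 Mg and 0.52724 O.
44.23 wt% FeO ÷ 71.844 g/mol = 0.61564 mol, giving 0.61564 Fe and 0.61564 O.
34.32 wt% SiO2 ÷ 60.083 g/mol = 0.57121 mol, giving 0.57121 Si and 1.14242 O.
Oxygen sums to 2.28530; scaling by 4/2.28530 = 1.75032 puts the formula on 4 O.
Si: 0.57121 × 1.75032 = 1.000 atoms per formula unit.

1.000 Si apfu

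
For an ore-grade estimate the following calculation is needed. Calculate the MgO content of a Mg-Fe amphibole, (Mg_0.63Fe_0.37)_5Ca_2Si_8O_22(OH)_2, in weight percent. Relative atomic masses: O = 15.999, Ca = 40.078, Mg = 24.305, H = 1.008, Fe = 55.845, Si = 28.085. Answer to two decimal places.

Formula mass = 870.702 g/mol.
3.15 Mg → 3.1500 mol MgO per formula unit; M(MgO) = 40.304, so MgO mass = 126.958 g.
126.958/870.702 × 100 = 14.58 wt%.

14.58 wt%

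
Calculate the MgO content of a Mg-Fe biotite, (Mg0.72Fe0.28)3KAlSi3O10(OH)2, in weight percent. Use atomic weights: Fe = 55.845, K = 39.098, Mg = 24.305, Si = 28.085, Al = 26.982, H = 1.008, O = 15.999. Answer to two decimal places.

19.62 wt%

M((Mg0.72Fe0.28)3KAlSi3O10(OH)2) = 443.748 g/mol; M(MgO) = 40.304 g/mol.
Moles MgO per formula unit = 2.16 Mg ÷ 1 = 2.1600.
MgO fraction = (2.1600 × 40.304) / 443.748 = 87.057/443.748 = 0.1962.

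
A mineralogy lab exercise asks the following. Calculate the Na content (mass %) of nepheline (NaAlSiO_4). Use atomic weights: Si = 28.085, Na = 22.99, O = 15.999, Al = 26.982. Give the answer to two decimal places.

16.18 mass %

M(NaAlSiO_4) = 142.053 g/mol.
Na contributes 1 × 22.99 = 22.990 g per mole.
22.990/142.053 = 0.1618 → 16.18%.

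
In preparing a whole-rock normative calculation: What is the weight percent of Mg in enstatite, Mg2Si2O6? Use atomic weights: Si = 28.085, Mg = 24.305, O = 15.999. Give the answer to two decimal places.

Formula mass = 2×24.305 + 2×28.085 + 6×15.999 = 200.774 g/mol, of which 48.610 g is Mg.
So Mg makes up 48.610/200.774 = 0.2421 of the mass, i.e. 24.21%.

24.21 mass %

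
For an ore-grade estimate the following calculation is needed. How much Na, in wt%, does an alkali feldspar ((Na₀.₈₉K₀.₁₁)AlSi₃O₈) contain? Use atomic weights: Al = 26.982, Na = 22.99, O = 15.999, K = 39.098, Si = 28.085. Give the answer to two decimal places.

7.75 wt%

Formula mass = 0.89×22.99 + 0.11×39.098 + 1×26.982 + 3×28.085 + 8×15.999 = 263.991 g/mol, of which 20.461 g is Na.
So Na makes up 20.461/263.991 = 0.0775 of the mass, i.e. 7.75%.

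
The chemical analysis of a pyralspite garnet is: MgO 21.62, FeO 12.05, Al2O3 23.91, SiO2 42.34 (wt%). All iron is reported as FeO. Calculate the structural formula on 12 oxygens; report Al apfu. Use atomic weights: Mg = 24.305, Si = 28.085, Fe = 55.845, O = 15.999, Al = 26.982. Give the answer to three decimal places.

1.998 Al apfu

MgO (M=40.304): mol = 0.53642; Mg = 0.53642, O = 0.53642.
FeO (M=71.844): mol = 0.16772; Fe = 0.16772, O = 0.16772.
Al2O3 (M=101.961): mol = 0.23450; Al = 0.46900, O = 0.70350.
SiO2 (M=60.083): mol = 0.70469; Si = 0.70469, O = 1.40938.
ΣO = 2.81702; factor = 12/ΣO = 4.25982.
Al apfu = 0.46900 × 4.25982 = 1.998.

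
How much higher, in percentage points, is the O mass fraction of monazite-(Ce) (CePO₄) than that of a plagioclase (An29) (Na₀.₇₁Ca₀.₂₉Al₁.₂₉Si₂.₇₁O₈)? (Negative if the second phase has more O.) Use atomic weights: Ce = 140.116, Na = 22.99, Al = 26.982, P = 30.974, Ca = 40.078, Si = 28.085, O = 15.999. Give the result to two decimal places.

-20.74 percentage points

O in CePO₄: molar mass 235.086 g/mol; 4×15.999 = 63.996 g → 27.22 wt%.
O in Na₀.₇₁Ca₀.₂₉Al₁.₂₉Si₂.₇₁O₈: molar mass 266.855 g/mol; 8×15.999 = 127.992 g → 47.96 wt%.
Difference = 27.22 − 47.96 = -20.74 percentage points.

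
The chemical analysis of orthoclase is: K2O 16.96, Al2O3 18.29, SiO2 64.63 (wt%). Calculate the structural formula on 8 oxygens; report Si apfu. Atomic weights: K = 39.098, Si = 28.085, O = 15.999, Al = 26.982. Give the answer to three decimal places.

16.96 wt% K2O ÷ 94.195 g/mol = 0.18005 mol, giving 0.36010 K and 0.18005 O.
18.29 wt% Al2O3 ÷ 101.961 g/mol = 0.17938 mol, giving 0.35876 Al and 0.53814 O.
64.63 wt% SiO2 ÷ 60.083 g/mol = 1.07568 mol, giving 1.07568 Si and 2.15136 O.
Oxygen sums to 2.86955; scaling by 8/2.86955 = 2.78789 puts the formula on 8 O.
Si: 1.07568 × 2.78789 = 2.999 atoms per formula unit.

2.999 Si apfu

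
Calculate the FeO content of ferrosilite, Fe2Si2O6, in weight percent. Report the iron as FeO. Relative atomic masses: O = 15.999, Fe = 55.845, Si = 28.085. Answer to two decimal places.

Formula mass = 263.854 g/mol.
2 Fe → 2.0000 mol FeO per formula unit; M(FeO) = 71.844, so FeO mass = 143.688 g.
143.688/263.854 × 100 = 54.46 wt%.

54.46 wt%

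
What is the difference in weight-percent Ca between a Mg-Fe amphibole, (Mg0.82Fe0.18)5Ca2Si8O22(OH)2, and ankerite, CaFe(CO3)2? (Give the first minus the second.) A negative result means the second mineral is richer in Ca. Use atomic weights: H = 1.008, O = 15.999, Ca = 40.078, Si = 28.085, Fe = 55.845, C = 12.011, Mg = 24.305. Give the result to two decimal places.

First mineral: 80.156 g Ca in 840.739 g formula = 9.53 wt% Ca.
Second mineral: 40.078 g Ca in 215.939 g formula = 18.56 wt% Ca.
9.53% − 18.56% gives a difference of -9.03 percentage points.

-9.03 percentage points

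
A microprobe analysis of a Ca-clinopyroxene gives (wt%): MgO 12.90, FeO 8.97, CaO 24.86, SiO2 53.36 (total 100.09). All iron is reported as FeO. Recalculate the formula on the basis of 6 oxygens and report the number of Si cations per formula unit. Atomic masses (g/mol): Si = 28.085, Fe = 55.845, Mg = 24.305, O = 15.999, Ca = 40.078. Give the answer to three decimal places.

2.000 Si apfu

MgO (M=40.304): mol = 0.32007; Mg = 0.32007, O = 0.32007.
FeO (M=71.844): mol = 0.12485; Fe = 0.12485, O = 0.12485.
CaO (M=56.077): mol = 0.44332; Ca = 0.44332, O = 0.44332.
SiO2 (M=60.083): mol = 0.88810; Si = 0.88810, O = 1.77620.
ΣO = 2.66444; factor = 6/ΣO = 2.25188.
Si apfu = 0.88810 × 2.25188 = 2.000.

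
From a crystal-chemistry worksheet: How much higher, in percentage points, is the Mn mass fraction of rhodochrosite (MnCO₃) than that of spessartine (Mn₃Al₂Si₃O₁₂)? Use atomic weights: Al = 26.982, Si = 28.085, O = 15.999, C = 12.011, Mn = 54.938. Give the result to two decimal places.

14.50 percentage points

M(MnCO₃) = 114.946 g/mol, so wt% Mn = 54.938/114.946 × 100 = 47.79%.
M(Mn₃Al₂Si₃O₁₂) = 495.021 g/mol, so wt% Mn = 164.814/495.021 × 100 = 33.29%.
47.79 − 33.29 = 14.50 pp.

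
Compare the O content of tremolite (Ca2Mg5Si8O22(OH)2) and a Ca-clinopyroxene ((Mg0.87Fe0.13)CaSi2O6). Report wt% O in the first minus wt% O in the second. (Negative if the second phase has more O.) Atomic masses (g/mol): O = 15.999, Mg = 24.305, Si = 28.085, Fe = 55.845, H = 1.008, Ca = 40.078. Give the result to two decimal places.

3.76 percentage points

M(Ca2Mg5Si8O22(OH)2) = 812.353 g/mol, so wt% O = 383.976/812.353 × 100 = 47.27%.
M((Mg0.87Fe0.13)CaSi2O6) = 220.647 g/mol, so wt% O = 95.994/220.647 × 100 = 43.51%.
47.27 − 43.51 = 3.76 pp.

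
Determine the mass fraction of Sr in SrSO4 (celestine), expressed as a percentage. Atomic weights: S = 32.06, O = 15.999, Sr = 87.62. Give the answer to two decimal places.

Molar mass of SrSO4: 1*87.62 + 1*32.06 + 4*15.999 = 183.676 g/mol.
Mass of Sr per formula unit: 1 × 87.62 = 87.620 g.
Weight fraction Sr = 87.620 / 183.676 = 0.4770.

47.70 wt%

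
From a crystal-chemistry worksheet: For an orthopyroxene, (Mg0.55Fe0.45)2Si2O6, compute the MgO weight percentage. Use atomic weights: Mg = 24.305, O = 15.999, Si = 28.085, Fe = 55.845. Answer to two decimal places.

Molar mass of (Mg0.55Fe0.45)2Si2O6 = 1.10·24.305 + 0.90·55.845 + 2·28.085 + 6·15.999 = 229.160 g/mol.
Each formula unit contains 1.10 Mg, equivalent to 1.10/1 = 1.1000 mol MgO.
M(MgO) = 1×24.305 + 1×15.999 = 40.304 g/mol.
Mass of MgO per formula unit = 1.1000 × 40.304 = 44.334 g.
MgO wt% = 44.334 / 229.160 × 100 = 19.35%.

19.35 wt%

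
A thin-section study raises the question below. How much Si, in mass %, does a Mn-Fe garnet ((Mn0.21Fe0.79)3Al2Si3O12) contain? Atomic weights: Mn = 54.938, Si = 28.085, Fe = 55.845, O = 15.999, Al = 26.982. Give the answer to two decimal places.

Molar mass of (Mn0.21Fe0.79)3Al2Si3O12: 0.63×54.938 + 2.37×55.845 + 2×26.982 + 3×28.085 + 12×15.999 = 497.171 g/mol.
Mass of Si per formula unit: 3 × 28.085 = 84.255 g.
Weight fraction Si = 84.255 / 497.171 = 0.1695.

16.95 mass %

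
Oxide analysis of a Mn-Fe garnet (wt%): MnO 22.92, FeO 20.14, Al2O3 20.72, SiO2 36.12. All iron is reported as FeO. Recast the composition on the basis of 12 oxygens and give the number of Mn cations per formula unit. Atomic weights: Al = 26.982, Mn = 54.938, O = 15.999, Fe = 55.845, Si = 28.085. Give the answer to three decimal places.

1.605 Mn apfu

22.92 wt% MnO ÷ 70.937 g/mol = 0.32310 mol, giving 0.32310 Mn and 0.32310 O.
20.14 wt% FeO ÷ 71.844 g/mol = 0.28033 mol, giving 0.28033 Fe and 0.28033 O.
20.72 wt% Al2O3 ÷ 101.961 g/mol = 0.20321 mol, giving 0.40642 Al and 0.60963 O.
36.12 wt% SiO2 ÷ 60.083 g/mol = 0.60117 mol, giving 0.60117 Si and 1.20234 O.
Oxygen sums to 2.41540; scaling by 12/2.41540 = 4.96812 puts the formula on 12 O.
Mn: 0.32310 × 4.96812 = 1.605 atoms per formula unit.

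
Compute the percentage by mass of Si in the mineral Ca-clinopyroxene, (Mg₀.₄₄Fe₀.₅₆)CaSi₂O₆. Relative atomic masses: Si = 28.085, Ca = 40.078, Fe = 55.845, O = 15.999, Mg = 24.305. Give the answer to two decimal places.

Molar mass of (Mg₀.₄₄Fe₀.₅₆)CaSi₂O₆: 0.44·24.305 + 0.56·55.845 + 1·40.078 + 2·28.085 + 6·15.999 = 234.209 g/mol.
Mass of Si per formula unit: 2 × 28.085 = 56.170 g.
Weight fraction Si = 56.170 / 234.209 = 0.2398.

23.98 weight percent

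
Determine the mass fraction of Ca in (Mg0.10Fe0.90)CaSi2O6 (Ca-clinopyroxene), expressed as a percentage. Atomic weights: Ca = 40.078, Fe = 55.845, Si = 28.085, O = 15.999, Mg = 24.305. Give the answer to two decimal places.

16.36 wt%

M((Mg0.10Fe0.90)CaSi2O6) = 244.933 g/mol.
Ca contributes 1 × 40.078 = 40.078 g per mole.
40.078/244.933 = 0.1636 → 16.36%.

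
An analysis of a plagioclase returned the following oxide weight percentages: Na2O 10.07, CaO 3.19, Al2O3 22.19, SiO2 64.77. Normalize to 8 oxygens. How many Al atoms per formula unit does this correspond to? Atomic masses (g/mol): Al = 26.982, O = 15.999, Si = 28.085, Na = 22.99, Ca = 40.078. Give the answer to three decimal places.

1.150 Al apfu

Na2O: 10.07/61.979 = 0.16247 mol → 0.32494 mol Na, 0.16247 mol O.
CaO: 3.19/56.077 = 0.05689 mol → 0.05689 mol Ca, 0.05689 mol O.
Al2O3: 22.19/101.961 = 0.21763 mol → 0.43526 mol Al, 0.65289 mol O.
SiO2: 64.77/60.083 = 1.07801 mol → 1.07801 mol Si, 2.15602 mol O.
Total oxygen = 3.02827 mol. Normalization factor = 8/3.02827 = 2.64177.
Al per 8 O = 0.43526 × 2.64177 = 1.150.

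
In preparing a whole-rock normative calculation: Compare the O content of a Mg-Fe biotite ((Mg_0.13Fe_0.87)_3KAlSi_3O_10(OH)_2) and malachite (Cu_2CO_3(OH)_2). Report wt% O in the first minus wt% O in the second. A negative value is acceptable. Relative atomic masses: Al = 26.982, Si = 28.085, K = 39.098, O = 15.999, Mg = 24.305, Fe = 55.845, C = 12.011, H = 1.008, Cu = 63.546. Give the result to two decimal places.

O in (Mg_0.13Fe_0.87)_3KAlSi_3O_10(OH)_2: molar mass 499.573 g/mol; 12×15.999 = 191.988 g → 38.43 wt%.
O in Cu_2CO_3(OH)_2: molar mass 221.114 g/mol; 5×15.999 = 79.995 g → 36.18 wt%.
Difference = 38.43 − 36.18 = 2.25 percentage points.

2.25 percentage points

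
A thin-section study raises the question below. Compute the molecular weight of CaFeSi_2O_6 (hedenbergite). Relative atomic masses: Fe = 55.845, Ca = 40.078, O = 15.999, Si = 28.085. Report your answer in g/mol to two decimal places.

248.09 g/mol

The formula mass is the sum 1*40.078 + 1*55.845 + 2*28.085 + 6*15.999.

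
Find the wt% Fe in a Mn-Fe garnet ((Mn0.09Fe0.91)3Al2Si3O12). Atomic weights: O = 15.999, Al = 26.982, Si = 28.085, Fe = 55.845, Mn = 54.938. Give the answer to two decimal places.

30.64 mass %

Molar mass of (Mn0.09Fe0.91)3Al2Si3O12: 0.27*54.938 + 2.73*55.845 + 2*26.982 + 3*28.085 + 12*15.999 = 497.497 g/mol.
Mass of Fe per formula unit: 2.73 × 55.845 = 152.457 g.
Weight fraction Fe = 152.457 / 497.497 = 0.3064.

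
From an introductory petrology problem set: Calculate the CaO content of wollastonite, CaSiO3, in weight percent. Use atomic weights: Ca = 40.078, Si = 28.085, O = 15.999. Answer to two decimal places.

M(CaSiO3) = 116.160 g/mol; M(CaO) = 56.077 g/mol.
Moles CaO per formula unit = 1 Ca ÷ 1 = 1.0000.
CaO fraction = (1.0000 × 56.077) / 116.160 = 56.077/116.160 = 0.4828.

48.28 wt%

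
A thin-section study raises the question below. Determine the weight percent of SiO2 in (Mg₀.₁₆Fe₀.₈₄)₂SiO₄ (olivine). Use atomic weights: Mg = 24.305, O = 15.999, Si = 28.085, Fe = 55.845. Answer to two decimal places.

Molar mass of (Mg₀.₁₆Fe₀.₈₄)₂SiO₄ = 0.32*24.305 + 1.68*55.845 + 1*28.085 + 4*15.999 = 193.678 g/mol.
Each formula unit contains 1 Si, equivalent to 1/1 = 1.0000 mol SiO2.
M(SiO2) = 1×28.085 + 2×15.999 = 60.083 g/mol.
Mass of SiO2 per formula unit = 1.0000 × 60.083 = 60.083 g.
SiO2 wt% = 60.083 / 193.678 × 100 = 31.02%.

31.02 wt%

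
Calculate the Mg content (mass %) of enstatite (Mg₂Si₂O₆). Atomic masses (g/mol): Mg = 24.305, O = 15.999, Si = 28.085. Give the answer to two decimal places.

Molar mass of Mg₂Si₂O₆: 2*24.305 + 2*28.085 + 6*15.999 = 200.774 g/mol.
Mass of Mg per formula unit: 2 × 24.305 = 48.610 g.
Weight fraction Mg = 48.610 / 200.774 = 0.2421.

24.21 mass %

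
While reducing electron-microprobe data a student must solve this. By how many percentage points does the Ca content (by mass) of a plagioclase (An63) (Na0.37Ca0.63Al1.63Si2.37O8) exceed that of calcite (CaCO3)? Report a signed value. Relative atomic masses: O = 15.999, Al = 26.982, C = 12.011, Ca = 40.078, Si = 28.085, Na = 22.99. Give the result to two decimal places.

Ca in Na0.37Ca0.63Al1.63Si2.37O8: molar mass 272.290 g/mol; 0.63×40.078 = 25.249 g → 9.27 wt%.
Ca in CaCO3: molar mass 100.086 g/mol; 1×40.078 = 40.078 g → 40.04 wt%.
Difference = 9.27 − 40.04 = -30.77 percentage points.

-30.77 percentage points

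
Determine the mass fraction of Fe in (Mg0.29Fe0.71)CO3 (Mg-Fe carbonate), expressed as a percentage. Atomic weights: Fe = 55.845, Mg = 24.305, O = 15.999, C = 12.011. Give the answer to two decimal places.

M((Mg0.29Fe0.71)CO3) = 106.706 g/mol.
Fe contributes 0.71 × 55.845 = 39.650 g per mole.
39.650/106.706 = 0.3716 → 37.16%.

37.16 wt%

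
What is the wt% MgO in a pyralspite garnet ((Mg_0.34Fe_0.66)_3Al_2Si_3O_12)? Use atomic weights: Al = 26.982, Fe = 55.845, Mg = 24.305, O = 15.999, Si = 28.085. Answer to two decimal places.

8.83 wt%

M((Mg_0.34Fe_0.66)_3Al_2Si_3O_12) = 465.571 g/mol; M(MgO) = 40.304 g/mol.
Moles MgO per formula unit = 1.02 Mg ÷ 1 = 1.0200.
MgO fraction = (1.0200 × 40.304) / 465.571 = 41.110/465.571 = 0.0883.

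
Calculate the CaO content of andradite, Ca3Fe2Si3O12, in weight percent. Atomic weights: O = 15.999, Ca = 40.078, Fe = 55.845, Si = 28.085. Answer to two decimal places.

33.11 wt%

Formula mass = 508.167 g/mol.
3 Ca → 3.0000 mol CaO per formula unit; M(CaO) = 56.077, so CaO mass = 168.231 g.
168.231/508.167 × 100 = 33.11 wt%.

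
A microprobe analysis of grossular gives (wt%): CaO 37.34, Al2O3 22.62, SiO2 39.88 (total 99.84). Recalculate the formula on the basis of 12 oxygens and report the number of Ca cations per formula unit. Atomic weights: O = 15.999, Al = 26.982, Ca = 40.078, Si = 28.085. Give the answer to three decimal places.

37.34 wt% CaO ÷ 56.077 g/mol = 0.66587 mol, giving 0.66587 Ca and 0.66587 O.
22.62 wt% Al2O3 ÷ 101.961 g/mol = 0.22185 mol, giving 0.44370 Al and 0.66555 O.
39.88 wt% SiO2 ÷ 60.083 g/mol = 0.66375 mol, giving 0.66375 Si and 1.32750 O.
Oxygen sums to 2.65892; scaling by 12/2.65892 = 4.51311 puts the formula on 12 O.
Ca: 0.66587 × 4.51311 = 3.005 atoms per formula unit.

3.005 Ca apfu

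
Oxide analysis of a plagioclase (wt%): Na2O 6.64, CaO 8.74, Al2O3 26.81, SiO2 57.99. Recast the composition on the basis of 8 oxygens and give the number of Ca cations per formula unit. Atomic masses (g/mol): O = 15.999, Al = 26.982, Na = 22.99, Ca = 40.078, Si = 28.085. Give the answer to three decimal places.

6.64 wt% Na2O ÷ 61.979 g/mol = 0.10713 mol, giving 0.21426 Na and 0.10713 O.
8.74 wt% CaO ÷ 56.077 g/mol = 0.15586 mol, giving 0.15586 Ca and 0.15586 O.
26.81 wt% Al2O3 ÷ 101.961 g/mol = 0.26294 mol, giving 0.52588 Al and 0.78882 O.
57.99 wt% SiO2 ÷ 60.083 g/mol = 0.96516 mol, giving 0.96516 Si and 1.93032 O.
Oxygen sums to 2.98213; scaling by 8/2.98213 = 2.68265 puts the formula on 8 O.
Ca: 0.15586 × 2.68265 = 0.418 atoms per formula unit.

0.418 Ca apfu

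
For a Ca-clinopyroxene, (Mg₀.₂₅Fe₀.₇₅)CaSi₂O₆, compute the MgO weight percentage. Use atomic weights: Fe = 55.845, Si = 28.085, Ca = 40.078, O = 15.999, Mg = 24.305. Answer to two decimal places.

4.19 wt%

M((Mg₀.₂₅Fe₀.₇₅)CaSi₂O₆) = 240.202 g/mol; M(MgO) = 40.304 g/mol.
Moles MgO per formula unit = 0.25 Mg ÷ 1 = 0.2500.
MgO fraction = (0.2500 × 40.304) / 240.202 = 10.076/240.202 = 0.0419.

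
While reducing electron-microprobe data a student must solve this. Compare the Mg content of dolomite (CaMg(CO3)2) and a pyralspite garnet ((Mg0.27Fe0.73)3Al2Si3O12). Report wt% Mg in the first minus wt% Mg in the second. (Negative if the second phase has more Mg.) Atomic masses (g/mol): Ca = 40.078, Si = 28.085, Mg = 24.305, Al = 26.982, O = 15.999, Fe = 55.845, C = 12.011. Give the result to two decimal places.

M(CaMg(CO3)2) = 184.399 g/mol, so wt% Mg = 24.305/184.399 × 100 = 13.18%.
M((Mg0.27Fe0.73)3Al2Si3O12) = 472.195 g/mol, so wt% Mg = 19.687/472.195 × 100 = 4.17%.
13.18 − 4.17 = 9.01 pp.

9.01 percentage points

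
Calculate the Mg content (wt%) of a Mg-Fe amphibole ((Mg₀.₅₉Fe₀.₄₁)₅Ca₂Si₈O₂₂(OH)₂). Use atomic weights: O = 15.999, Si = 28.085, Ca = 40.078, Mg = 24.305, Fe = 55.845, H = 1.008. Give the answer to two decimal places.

Formula mass = 2.95*24.305 + 2.05*55.845 + 2*40.078 + 8*28.085 + 24*15.999 + 2*1.008 = 877.010 g/mol, of which 71.700 g is Mg.
So Mg makes up 71.700/877.010 = 0.0818 of the mass, i.e. 8.18%.

8.18 wt%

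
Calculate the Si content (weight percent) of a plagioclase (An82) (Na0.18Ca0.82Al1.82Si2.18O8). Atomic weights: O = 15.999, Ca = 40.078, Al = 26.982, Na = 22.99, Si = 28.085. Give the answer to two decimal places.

Formula mass = 0.18*22.99 + 0.82*40.078 + 1.82*26.982 + 2.18*28.085 + 8*15.999 = 275.327 g/mol, of which 61.225 g is Si.
So Si makes up 61.225/275.327 = 0.2224 of the mass, i.e. 22.24%.

22.24 weight percent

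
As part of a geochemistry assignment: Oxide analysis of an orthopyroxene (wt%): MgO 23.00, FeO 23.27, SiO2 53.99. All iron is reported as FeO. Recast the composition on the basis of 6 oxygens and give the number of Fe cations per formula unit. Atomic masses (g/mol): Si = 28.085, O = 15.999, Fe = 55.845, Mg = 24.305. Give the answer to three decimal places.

MgO: 23.00/40.304 = 0.57066 mol → 0.57066 mol Mg, 0.57066 mol O.
FeO: 23.27/71.844 = 0.32390 mol → 0.32390 mol Fe, 0.32390 mol O.
SiO2: 53.99/60.083 = 0.89859 mol → 0.89859 mol Si, 1.79718 mol O.
Total oxygen = 2.69174 mol. Normalization factor = 6/2.69174 = 2.22904.
Fe per 6 O = 0.32390 × 2.22904 = 0.722.

0.722 Fe apfu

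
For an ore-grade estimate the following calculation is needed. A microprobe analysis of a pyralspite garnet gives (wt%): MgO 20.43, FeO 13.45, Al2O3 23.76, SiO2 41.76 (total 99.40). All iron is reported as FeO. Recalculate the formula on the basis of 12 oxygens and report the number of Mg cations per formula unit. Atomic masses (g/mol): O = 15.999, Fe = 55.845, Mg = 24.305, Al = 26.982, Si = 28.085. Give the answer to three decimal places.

2.185 Mg apfu

20.43 wt% MgO ÷ 40.304 g/mol = 0.50690 mol, giving 0.50690 Mg and 0.50690 O.
13.45 wt% FeO ÷ 71.844 g/mol = 0.18721 mol, giving 0.18721 Fe and 0.18721 O.
23.76 wt% Al2O3 ÷ 101.961 g/mol = 0.23303 mol, giving 0.46606 Al and 0.69909 O.
41.76 wt% SiO2 ÷ 60.083 g/mol = 0.69504 mol, giving 0.69504 Si and 1.39008 O.
Oxygen sums to 2.78328; scaling by 12/2.78328 = 4.31146 puts the formula on 12 O.
Mg: 0.50690 × 4.31146 = 2.185 atoms per formula unit.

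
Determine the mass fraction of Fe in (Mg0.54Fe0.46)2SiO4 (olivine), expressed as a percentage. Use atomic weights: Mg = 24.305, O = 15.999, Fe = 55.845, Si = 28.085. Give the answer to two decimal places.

30.27 wt%

Molar mass of (Mg0.54Fe0.46)2SiO4: 1.08*24.305 + 0.92*55.845 + 1*28.085 + 4*15.999 = 169.708 g/mol.
Mass of Fe per formula unit: 0.92 × 55.845 = 51.377 g.
Weight fraction Fe = 51.377 / 169.708 = 0.3027.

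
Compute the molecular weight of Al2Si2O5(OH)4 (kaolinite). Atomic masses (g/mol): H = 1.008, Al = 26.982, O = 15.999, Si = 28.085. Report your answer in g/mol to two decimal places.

258.16 g/mol

The formula mass is the sum 2(26.982) + 2(28.085) + 9(15.999) + 4(1.008).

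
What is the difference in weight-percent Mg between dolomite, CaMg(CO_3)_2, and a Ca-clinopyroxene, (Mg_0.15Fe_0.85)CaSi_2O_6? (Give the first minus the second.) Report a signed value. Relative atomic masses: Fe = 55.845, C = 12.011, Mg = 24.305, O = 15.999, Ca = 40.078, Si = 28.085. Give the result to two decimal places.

Mg in CaMg(CO_3)_2: molar mass 184.399 g/mol; 1×24.305 = 24.305 g → 13.18 wt%.
Mg in (Mg_0.15Fe_0.85)CaSi_2O_6: molar mass 243.356 g/mol; 0.15×24.305 = 3.646 g → 1.50 wt%.
Difference = 13.18 − 1.50 = 11.68 percentage points.

11.68 percentage points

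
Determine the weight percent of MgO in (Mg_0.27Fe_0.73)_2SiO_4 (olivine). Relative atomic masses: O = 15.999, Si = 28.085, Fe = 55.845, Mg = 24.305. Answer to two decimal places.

Molar mass of (Mg_0.27Fe_0.73)_2SiO_4 = 0.54*24.305 + 1.46*55.845 + 1*28.085 + 4*15.999 = 186.739 g/mol.
Each formula unit contains 0.54 Mg, equivalent to 0.54/1 = 0.5400 mol MgO.
M(MgO) = 1×24.305 + 1×15.999 = 40.304 g/mol.
Mass of MgO per formula unit = 0.5400 × 40.304 = 21.764 g.
MgO wt% = 21.764 / 186.739 × 100 = 11.65%.

11.65 wt%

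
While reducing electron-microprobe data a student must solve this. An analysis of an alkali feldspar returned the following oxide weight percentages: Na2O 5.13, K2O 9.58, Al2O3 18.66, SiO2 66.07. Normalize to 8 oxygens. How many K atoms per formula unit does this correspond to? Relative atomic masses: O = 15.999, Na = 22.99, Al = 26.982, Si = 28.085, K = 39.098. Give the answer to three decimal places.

0.555 K apfu

5.13 wt% Na2O ÷ 61.979 g/mol = 0.08277 mol, giving 0.16554 Na and 0.08277 O.
9.58 wt% K2O ÷ 94.195 g/mol = 0.10170 mol, giving 0.20340 K and 0.10170 O.
18.66 wt% Al2O3 ÷ 101.961 g/mol = 0.18301 mol, giving 0.36602 Al and 0.54903 O.
66.07 wt% SiO2 ÷ 60.083 g/mol = 1.09965 mol, giving 1.09965 Si and 2.19930 O.
Oxygen sums to 2.93280; scaling by 8/2.93280 = 2.72777 puts the formula on 8 O.
K: 0.20340 × 2.72777 = 0.555 atoms per formula unit.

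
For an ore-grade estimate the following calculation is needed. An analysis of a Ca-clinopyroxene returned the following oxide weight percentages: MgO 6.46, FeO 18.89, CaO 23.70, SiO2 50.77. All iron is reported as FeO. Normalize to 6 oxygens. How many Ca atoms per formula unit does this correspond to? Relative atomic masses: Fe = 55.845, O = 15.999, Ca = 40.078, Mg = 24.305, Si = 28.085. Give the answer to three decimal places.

1.000 Ca apfu

MgO: 6.46/40.304 = 0.16028 mol → 0.16028 mol Mg, 0.16028 mol O.
FeO: 18.89/71.844 = 0.26293 mol → 0.26293 mol Fe, 0.26293 mol O.
CaO: 23.70/56.077 = 0.42263 mol → 0.42263 mol Ca, 0.42263 mol O.
SiO2: 50.77/60.083 = 0.84500 mol → 0.84500 mol Si, 1.69000 mol O.
Total oxygen = 2.53584 mol. Normalization factor = 6/2.53584 = 2.36608.
Ca per 6 O = 0.42263 × 2.36608 = 1.000.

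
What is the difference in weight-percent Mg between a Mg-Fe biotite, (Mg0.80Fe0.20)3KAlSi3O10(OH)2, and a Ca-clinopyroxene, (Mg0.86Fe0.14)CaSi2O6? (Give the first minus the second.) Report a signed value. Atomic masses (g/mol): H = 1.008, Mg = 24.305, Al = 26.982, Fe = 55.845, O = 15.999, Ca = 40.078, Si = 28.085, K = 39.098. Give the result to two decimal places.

Mg in (Mg0.80Fe0.20)3KAlSi3O10(OH)2: molar mass 436.178 g/mol; 2.40×24.305 = 58.332 g → 13.37 wt%.
Mg in (Mg0.86Fe0.14)CaSi2O6: molar mass 220.963 g/mol; 0.86×24.305 = 20.902 g → 9.46 wt%.
Difference = 13.37 − 9.46 = 3.91 percentage points.

3.91 percentage points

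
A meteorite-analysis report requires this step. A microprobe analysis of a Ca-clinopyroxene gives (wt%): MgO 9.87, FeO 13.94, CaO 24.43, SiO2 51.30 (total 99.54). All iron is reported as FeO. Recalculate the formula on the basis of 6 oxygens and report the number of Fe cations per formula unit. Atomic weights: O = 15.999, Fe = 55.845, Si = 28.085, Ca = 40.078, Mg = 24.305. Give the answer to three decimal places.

0.451 Fe apfu

MgO (M=40.304): mol = 0.24489; Mg = 0.24489, O = 0.24489.
FeO (M=71.844): mol = 0.19403; Fe = 0.19403, O = 0.19403.
CaO (M=56.077): mol = 0.43565; Ca = 0.43565, O = 0.43565.
SiO2 (M=60.083): mol = 0.85382; Si = 0.85382, O = 1.70764.
ΣO = 2.58221; factor = 6/ΣO = 2.32359.
Fe apfu = 0.19403 × 2.32359 = 0.451.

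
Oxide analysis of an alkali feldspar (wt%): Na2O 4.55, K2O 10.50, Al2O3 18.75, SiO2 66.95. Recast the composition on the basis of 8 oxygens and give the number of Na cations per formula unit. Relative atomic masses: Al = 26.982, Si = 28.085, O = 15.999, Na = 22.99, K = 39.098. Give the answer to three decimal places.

0.396 Na apfu

Na2O (M=61.979): mol = 0.07341; Na = 0.14682, O = 0.07341.
K2O (M=94.195): mol = 0.11147; K = 0.22294, O = 0.11147.
Al2O3 (M=101.961): mol = 0.18389; Al = 0.36778, O = 0.55167.
SiO2 (M=60.083): mol = 1.11429; Si = 1.11429, O = 2.22858.
ΣO = 2.96513; factor = 8/ΣO = 2.69803.
Na apfu = 0.14682 × 2.69803 = 0.396.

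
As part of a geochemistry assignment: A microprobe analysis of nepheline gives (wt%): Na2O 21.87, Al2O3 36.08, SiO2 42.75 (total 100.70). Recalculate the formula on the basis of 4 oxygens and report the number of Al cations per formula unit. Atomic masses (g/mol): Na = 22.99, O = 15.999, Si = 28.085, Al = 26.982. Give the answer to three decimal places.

0.998 Al apfu

Na2O (M=61.979): mol = 0.35286; Na = 0.70572, O = 0.35286.
Al2O3 (M=101.961): mol = 0.35386; Al = 0.70772, O = 1.06158.
SiO2 (M=60.083): mol = 0.71152; Si = 0.71152, O = 1.42304.
ΣO = 2.83748; factor = 4/ΣO = 1.40970.
Al apfu = 0.70772 × 1.40970 = 0.998.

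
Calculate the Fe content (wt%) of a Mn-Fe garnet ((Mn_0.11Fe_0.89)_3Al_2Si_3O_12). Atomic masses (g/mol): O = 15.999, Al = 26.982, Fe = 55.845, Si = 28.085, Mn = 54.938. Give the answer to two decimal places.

29.97 wt%

Molar mass of (Mn_0.11Fe_0.89)_3Al_2Si_3O_12: 0.33×54.938 + 2.67×55.845 + 2×26.982 + 3×28.085 + 12×15.999 = 497.443 g/mol.
Mass of Fe per formula unit: 2.67 × 55.845 = 149.106 g.
Weight fraction Fe = 149.106 / 497.443 = 0.2997.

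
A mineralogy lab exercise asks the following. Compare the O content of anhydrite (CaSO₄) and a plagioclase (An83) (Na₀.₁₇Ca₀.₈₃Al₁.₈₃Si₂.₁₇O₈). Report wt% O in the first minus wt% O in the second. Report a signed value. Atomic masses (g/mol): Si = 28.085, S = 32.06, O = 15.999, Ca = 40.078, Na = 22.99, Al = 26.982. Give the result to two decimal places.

0.55 percentage points

O in CaSO₄: molar mass 136.134 g/mol; 4×15.999 = 63.996 g → 47.01 wt%.
O in Na₀.₁₇Ca₀.₈₃Al₁.₈₃Si₂.₁₇O₈: molar mass 275.487 g/mol; 8×15.999 = 127.992 g → 46.46 wt%.
Difference = 47.01 − 46.46 = 0.55 percentage points.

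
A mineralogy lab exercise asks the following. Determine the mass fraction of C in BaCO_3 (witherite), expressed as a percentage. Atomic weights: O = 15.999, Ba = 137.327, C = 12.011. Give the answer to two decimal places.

6.09 wt%

M(BaCO_3) = 197.335 g/mol.
C contributes 1 × 12.011 = 12.011 g per mole.
12.011/197.335 = 0.0609 → 6.09%.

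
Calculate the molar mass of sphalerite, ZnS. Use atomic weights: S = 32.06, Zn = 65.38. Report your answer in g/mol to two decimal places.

Zn: 1 × 65.38 = 65.3800
S: 1 × 32.06 = 32.0600
Summing the contributions gives the formula mass.

97.44 g/mol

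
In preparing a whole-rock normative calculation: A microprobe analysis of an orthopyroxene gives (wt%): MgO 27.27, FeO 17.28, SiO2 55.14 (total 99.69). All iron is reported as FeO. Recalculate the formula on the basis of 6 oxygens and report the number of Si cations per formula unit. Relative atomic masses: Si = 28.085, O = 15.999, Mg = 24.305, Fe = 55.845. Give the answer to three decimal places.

MgO (M=40.304): mol = 0.67661; Mg = 0.67661, O = 0.67661.
FeO (M=71.844): mol = 0.24052; Fe = 0.24052, O = 0.24052.
SiO2 (M=60.083): mol = 0.91773; Si = 0.91773, O = 1.83546.
ΣO = 2.75259; factor = 6/ΣO = 2.17977.
Si apfu = 0.91773 × 2.17977 = 2.000.

2.000 Si apfu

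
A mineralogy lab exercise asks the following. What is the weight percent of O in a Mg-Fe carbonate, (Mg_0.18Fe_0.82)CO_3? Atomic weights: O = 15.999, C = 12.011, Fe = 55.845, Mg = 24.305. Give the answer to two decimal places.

Molar mass of (Mg_0.18Fe_0.82)CO_3: 0.18*24.305 + 0.82*55.845 + 1*12.011 + 3*15.999 = 110.176 g/mol.
Mass of O per formula unit: 3 × 15.999 = 47.997 g.
Weight fraction O = 47.997 / 110.176 = 0.4356.

43.56 wt%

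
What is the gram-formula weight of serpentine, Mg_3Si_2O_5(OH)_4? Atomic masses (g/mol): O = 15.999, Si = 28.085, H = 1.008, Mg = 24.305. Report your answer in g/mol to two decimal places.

277.11 g/mol

Mg: 3 × 24.305 = 72.9150
Si: 2 × 28.085 = 56.1700
O: 9 × 15.999 = 143.9910
H: 4 × 1.008 = 4.0320
Summing the contributions gives the formula mass.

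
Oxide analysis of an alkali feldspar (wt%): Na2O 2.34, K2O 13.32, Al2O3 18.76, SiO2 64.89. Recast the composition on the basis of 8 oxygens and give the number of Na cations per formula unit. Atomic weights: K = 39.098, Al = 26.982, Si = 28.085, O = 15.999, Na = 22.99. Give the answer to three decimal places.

0.209 Na apfu

2.34 wt% Na2O ÷ 61.979 g/mol = 0.03775 mol, giving 0.07550 Na and 0.03775 O.
13.32 wt% K2O ÷ 94.195 g/mol = 0.14141 mol, giving 0.28282 K and 0.14141 O.
18.76 wt% Al2O3 ÷ 101.961 g/mol = 0.18399 mol, giving 0.36798 Al and 0.55197 O.
64.89 wt% SiO2 ÷ 60.083 g/mol = 1.08001 mol, giving 1.08001 Si and 2.16002 O.
Oxygen sums to 2.89115; scaling by 8/2.89115 = 2.76707 puts the formula on 8 O.
Na: 0.07550 × 2.76707 = 0.209 atoms per formula unit.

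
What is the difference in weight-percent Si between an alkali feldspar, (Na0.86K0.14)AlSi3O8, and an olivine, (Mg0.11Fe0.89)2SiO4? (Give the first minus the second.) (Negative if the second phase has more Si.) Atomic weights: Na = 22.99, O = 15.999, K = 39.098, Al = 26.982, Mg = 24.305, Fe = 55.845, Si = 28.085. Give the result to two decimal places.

First mineral: 84.255 g Si in 264.474 g formula = 31.86 wt% Si.
Second mineral: 28.085 g Si in 196.832 g formula = 14.27 wt% Si.
31.86% − 14.27% gives a difference of 17.59 percentage points.

17.59 percentage points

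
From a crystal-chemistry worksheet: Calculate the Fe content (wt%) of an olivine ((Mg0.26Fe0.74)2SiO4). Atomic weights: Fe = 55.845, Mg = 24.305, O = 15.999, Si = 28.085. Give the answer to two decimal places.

44.11 wt%

Molar mass of (Mg0.26Fe0.74)2SiO4: 0.52·24.305 + 1.48·55.845 + 1·28.085 + 4·15.999 = 187.370 g/mol.
Mass of Fe per formula unit: 1.48 × 55.845 = 82.651 g.
Weight fraction Fe = 82.651 / 187.370 = 0.4411.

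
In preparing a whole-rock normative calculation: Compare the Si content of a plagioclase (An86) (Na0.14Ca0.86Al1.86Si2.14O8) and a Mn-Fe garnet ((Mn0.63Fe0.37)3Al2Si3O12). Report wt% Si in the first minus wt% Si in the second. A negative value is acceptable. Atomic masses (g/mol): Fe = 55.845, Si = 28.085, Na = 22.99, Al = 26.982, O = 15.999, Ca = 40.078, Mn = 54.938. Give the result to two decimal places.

M(Na0.14Ca0.86Al1.86Si2.14O8) = 275.966 g/mol, so wt% Si = 60.102/275.966 × 100 = 21.78%.
M((Mn0.63Fe0.37)3Al2Si3O12) = 496.028 g/mol, so wt% Si = 84.255/496.028 × 100 = 16.99%.
21.78 − 16.99 = 4.79 pp.

4.79 percentage points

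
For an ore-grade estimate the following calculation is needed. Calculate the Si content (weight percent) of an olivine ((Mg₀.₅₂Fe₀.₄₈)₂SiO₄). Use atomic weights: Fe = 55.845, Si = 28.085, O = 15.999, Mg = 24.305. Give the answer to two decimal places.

16.43 weight percent

M((Mg₀.₅₂Fe₀.₄₈)₂SiO₄) = 170.969 g/mol.
Si contributes 1 × 28.085 = 28.085 g per mole.
28.085/170.969 = 0.1643 → 16.43%.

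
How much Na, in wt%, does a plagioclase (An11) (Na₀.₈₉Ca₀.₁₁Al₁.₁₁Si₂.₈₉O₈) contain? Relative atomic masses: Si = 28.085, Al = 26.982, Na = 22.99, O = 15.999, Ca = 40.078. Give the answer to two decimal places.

7.75 wt%

Formula mass = 0.89·22.99 + 0.11·40.078 + 1.11·26.982 + 2.89·28.085 + 8·15.999 = 263.977 g/mol, of which 20.461 g is Na.
So Na makes up 20.461/263.977 = 0.0775 of the mass, i.e. 7.75%.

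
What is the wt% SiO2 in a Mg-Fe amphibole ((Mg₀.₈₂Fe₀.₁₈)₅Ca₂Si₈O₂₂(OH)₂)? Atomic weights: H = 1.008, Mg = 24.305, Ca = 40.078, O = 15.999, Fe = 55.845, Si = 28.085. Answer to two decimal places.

Molar mass of (Mg₀.₈₂Fe₀.₁₈)₅Ca₂Si₈O₂₂(OH)₂ = 4.10×24.305 + 0.90×55.845 + 2×40.078 + 8×28.085 + 24×15.999 + 2×1.008 = 840.739 g/mol.
Each formula unit contains 8 Si, equivalent to 8/1 = 8.0000 mol SiO2.
M(SiO2) = 1×28.085 + 2×15.999 = 60.083 g/mol.
Mass of SiO2 per formula unit = 8.0000 × 60.083 = 480.664 g.
SiO2 wt% = 480.664 / 840.739 × 100 = 57.17%.

57.17 wt%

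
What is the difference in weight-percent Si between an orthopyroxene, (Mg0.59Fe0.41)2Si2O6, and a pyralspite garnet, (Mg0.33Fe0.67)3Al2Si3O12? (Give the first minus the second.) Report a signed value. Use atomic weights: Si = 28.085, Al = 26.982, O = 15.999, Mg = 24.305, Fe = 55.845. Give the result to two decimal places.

6.72 percentage points

M((Mg0.59Fe0.41)2Si2O6) = 226.637 g/mol, so wt% Si = 56.170/226.637 × 100 = 24.78%.
M((Mg0.33Fe0.67)3Al2Si3O12) = 466.517 g/mol, so wt% Si = 84.255/466.517 × 100 = 18.06%.
24.78 − 18.06 = 6.72 pp.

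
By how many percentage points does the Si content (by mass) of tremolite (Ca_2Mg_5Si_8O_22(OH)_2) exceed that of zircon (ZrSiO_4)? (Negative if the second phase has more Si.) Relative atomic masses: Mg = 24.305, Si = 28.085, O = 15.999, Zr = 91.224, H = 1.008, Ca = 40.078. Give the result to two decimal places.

12.34 percentage points

M(Ca_2Mg_5Si_8O_22(OH)_2) = 812.353 g/mol, so wt% Si = 224.680/812.353 × 100 = 27.66%.
M(ZrSiO_4) = 183.305 g/mol, so wt% Si = 28.085/183.305 × 100 = 15.32%.
27.66 − 15.32 = 12.34 pp.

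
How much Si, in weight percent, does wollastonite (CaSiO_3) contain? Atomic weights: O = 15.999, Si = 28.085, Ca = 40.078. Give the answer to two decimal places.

24.18 weight percent

M(CaSiO_3) = 116.160 g/mol.
Si contributes 1 × 28.085 = 28.085 g per mole.
28.085/116.160 = 0.2418 → 24.18%.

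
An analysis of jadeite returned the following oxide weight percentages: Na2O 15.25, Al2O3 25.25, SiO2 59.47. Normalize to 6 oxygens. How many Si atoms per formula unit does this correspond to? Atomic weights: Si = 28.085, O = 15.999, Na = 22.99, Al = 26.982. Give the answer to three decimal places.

Na2O (M=61.979): mol = 0.24605; Na = 0.49210, O = 0.24605.
Al2O3 (M=101.961): mol = 0.24764; Al = 0.49528, O = 0.74292.
SiO2 (M=60.083): mol = 0.98980; Si = 0.98980, O = 1.97960.
ΣO = 2.96857; factor = 6/ΣO = 2.02118.
Si apfu = 0.98980 × 2.02118 = 2.001.

2.001 Si apfu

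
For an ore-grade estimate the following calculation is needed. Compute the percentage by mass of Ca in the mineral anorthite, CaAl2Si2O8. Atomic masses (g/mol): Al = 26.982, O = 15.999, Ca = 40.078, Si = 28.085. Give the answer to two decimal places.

14.41 wt%

Formula mass = 1*40.078 + 2*26.982 + 2*28.085 + 8*15.999 = 278.204 g/mol, of which 40.078 g is Ca.
So Ca makes up 40.078/278.204 = 0.1441 of the mass, i.e. 14.41%.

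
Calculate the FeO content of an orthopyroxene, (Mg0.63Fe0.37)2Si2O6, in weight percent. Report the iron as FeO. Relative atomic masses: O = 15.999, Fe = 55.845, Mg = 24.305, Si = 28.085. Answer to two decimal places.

Formula mass = 224.114 g/mol.
0.74 Fe → 0.7400 mol FeO per formula unit; M(FeO) = 71.844, so FeO mass = 53.165 g.
53.165/224.114 × 100 = 23.72 wt%.

23.72 wt%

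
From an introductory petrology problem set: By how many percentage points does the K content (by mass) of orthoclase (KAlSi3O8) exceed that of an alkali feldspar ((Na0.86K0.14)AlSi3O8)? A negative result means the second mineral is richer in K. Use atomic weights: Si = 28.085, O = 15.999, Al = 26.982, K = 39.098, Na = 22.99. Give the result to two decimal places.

K in KAlSi3O8: molar mass 278.327 g/mol; 1×39.098 = 39.098 g → 14.05 wt%.
K in (Na0.86K0.14)AlSi3O8: molar mass 264.474 g/mol; 0.14×39.098 = 5.474 g → 2.07 wt%.
Difference = 14.05 − 2.07 = 11.98 percentage points.

11.98 percentage points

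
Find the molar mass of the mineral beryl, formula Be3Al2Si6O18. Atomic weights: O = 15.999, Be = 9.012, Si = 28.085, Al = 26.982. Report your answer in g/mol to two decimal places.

537.49 g/mol

Be: 3 × 9.012 = 27.0360
Al: 2 × 26.982 = 53.9640
Si: 6 × 28.085 = 168.5100
O: 18 × 15.999 = 287.9820
Summing the contributions gives the formula mass.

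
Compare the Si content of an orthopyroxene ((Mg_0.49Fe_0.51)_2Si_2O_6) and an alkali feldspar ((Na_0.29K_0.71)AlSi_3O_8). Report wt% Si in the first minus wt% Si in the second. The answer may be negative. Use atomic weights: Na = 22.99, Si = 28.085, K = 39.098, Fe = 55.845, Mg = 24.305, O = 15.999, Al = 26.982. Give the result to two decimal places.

-6.68 percentage points

M((Mg_0.49Fe_0.51)_2Si_2O_6) = 232.945 g/mol, so wt% Si = 56.170/232.945 × 100 = 24.11%.
M((Na_0.29K_0.71)AlSi_3O_8) = 273.656 g/mol, so wt% Si = 84.255/273.656 × 100 = 30.79%.
24.11 − 30.79 = -6.68 pp.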